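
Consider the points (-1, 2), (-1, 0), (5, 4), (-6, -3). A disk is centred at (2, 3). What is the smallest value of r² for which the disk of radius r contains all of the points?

The required radius is the distance from (2, 3) to the farthest point.
Squared distances: 10, 18, 10, 100.
Maximum is 100, attained at (-6, -3).

100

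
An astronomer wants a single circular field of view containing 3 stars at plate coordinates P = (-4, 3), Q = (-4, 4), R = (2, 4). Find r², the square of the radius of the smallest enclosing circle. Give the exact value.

9.25

Side lengths²: PQ² = 1, PR² = 37, QR² = 36.
Since PR² = 37 ≥ 36 + 1 = 37, the angle opposite PR is not acute, so the smallest enclosing circle has PR as diameter.
Centre = midpoint of PR = (-1, 3.5), r² = 37/4 = 9.25.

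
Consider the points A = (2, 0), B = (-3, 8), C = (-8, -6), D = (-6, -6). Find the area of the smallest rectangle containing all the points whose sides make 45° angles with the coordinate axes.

In coordinates u = x + y, v = x − y the rectangle is axis-aligned; the map (x,y)→(u,v) scales areas by 2.
u-values: 2, 5, -14, -12; range = 5 − (-14) = 19.
v-values: 2, -11, -2, 0; range = 2 − (-11) = 13.
Area = (19 × 13) / 2 = 123.5.

123.5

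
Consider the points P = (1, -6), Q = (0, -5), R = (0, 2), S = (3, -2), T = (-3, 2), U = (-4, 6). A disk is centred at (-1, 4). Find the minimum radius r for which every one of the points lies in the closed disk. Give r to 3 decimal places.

The required radius is the distance from (-1, 4) to the farthest point.
Squared distances: 104, 82, 5, 52, 8, 13.
Maximum is 104, attained at P.
r = √104 ≈ 10.198.

10.198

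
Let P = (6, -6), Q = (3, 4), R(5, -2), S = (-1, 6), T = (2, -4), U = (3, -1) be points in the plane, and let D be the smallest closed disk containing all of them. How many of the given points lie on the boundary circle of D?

2

By Welzl's lemma the MEC is supported by two points (diametrically opposite) or three points (on a circumcircle).
The farthest pair is P–S with squared distance 193. The circle on this segment as diameter has centre (2.5, 0) and r² = 193/4 = 48.25.
Check Q: distance² to centre = 16.25 ≤ 48.25, so it lies inside.
All remaining points lie in this disk, and no smaller disk contains both endpoints, so this is the minimum enclosing circle.
The points at distance exactly r from the centre are P, S — 2 points.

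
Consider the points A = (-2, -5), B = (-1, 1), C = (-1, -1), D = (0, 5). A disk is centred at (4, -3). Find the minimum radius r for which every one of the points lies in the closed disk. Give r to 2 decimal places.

8.94

The required radius is the distance from (4, -3) to the farthest point.
Squared distances: 40, 41, 29, 80.
Maximum is 80, attained at D.
r = √80 ≈ 8.94.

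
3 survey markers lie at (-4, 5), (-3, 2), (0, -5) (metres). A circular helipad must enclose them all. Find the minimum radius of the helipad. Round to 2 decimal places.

Call the three points A, B, C in the order given.
Side lengths²: AB² = 10, AC² = 116, BC² = 58.
Since AC² = 116 ≥ 58 + 10 = 68, the angle opposite AC is not acute, so the smallest enclosing circle has AC as diameter.
Centre = midpoint of AC = (-2, 0), r² = 116/4 = 29.
r = √29 ≈ 5.39.

5.39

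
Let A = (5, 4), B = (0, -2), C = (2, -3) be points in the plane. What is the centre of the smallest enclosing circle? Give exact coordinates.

Side lengths²: AB² = 61, AC² = 58, BC² = 5.
Since AB² = 61 < 58 + 5 = 63, the triangle is acute, so the smallest enclosing circle is the circumcircle.
Circumcentre = (91/34, 29/34), r² = 8845/578.
Centre = (91/34, 29/34).

(91/34, 29/34)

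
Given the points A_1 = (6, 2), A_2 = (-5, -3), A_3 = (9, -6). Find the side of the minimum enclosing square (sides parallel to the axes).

The bounding box has width 14 and height 8.
An axis-aligned square enclosing the set must have side ≥ max(width, height).
So the minimum side is max(14, 8) = 14.

14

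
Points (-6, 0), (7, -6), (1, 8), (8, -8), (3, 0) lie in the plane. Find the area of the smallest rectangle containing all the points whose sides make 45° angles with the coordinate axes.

172.5

In coordinates u = x + y, v = x − y the rectangle is axis-aligned; the map (x,y)→(u,v) scales areas by 2.
u-values: -6, 1, 9, 0, 3; range = 9 − (-6) = 15.
v-values: -6, 13, -7, 16, 3; range = 16 − (-7) = 23.
Area = (15 × 23) / 2 = 172.5.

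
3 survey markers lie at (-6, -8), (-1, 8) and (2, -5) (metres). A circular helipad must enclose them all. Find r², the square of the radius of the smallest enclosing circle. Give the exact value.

70.25

Call the three points A, B, C in the order given.
Side lengths²: AB² = 281, AC² = 73, BC² = 178.
Since AB² = 281 ≥ 178 + 73 = 251, the angle opposite AB is not acute, so the smallest enclosing circle has AB as diameter.
Centre = midpoint of AB = (-3.5, 0), r² = 281/4 = 70.25.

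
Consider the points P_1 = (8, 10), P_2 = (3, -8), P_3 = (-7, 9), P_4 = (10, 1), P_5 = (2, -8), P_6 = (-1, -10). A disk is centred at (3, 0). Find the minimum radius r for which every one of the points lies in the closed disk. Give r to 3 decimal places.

13.454

The required radius is the distance from (3, 0) to the farthest point.
Squared distances: 125, 64, 181, 50, 65, 116.
Maximum is 181, attained at P_3.
r = √181 ≈ 13.454.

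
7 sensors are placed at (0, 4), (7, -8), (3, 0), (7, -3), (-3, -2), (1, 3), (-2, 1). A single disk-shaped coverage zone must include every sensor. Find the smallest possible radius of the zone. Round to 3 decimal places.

6.946

A smallest enclosing disk is always determined by at most three of the input points on its boundary.
The farthest pair is (0, 4)–(7, -8) with squared distance 193. The circle on this segment as diameter has centre (3.5, -2) and r² = 193/4 = 48.25.
Check (3, 0): distance² to centre = 4.25 ≤ 48.25, so it lies inside.
All remaining points lie in this disk, and no smaller disk contains both endpoints, so this is the minimum enclosing circle.
r = √(48.25) ≈ 6.946.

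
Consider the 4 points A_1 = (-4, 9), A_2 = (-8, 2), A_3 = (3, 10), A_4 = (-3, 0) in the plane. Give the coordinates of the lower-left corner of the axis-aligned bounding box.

x-range [-8, 3], y-range [0, 10].
The lower-left corner is (-8, 0).

(-8, 0)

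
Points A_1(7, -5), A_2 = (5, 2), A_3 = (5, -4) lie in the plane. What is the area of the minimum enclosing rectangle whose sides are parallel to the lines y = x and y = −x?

In coordinates u = x + y, v = x − y the rectangle is axis-aligned; the map (x,y)→(u,v) scales areas by 2.
u-values: 2, 7, 1; range = 7 − 1 = 6.
v-values: 12, 3, 9; range = 12 − 3 = 9.
Area = (6 × 9) / 2 = 27.

27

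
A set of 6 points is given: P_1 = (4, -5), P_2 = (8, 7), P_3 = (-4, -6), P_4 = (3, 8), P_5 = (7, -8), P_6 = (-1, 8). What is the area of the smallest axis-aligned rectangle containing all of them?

x ranges over [-4, 8], width 12.
y ranges over [-8, 8], height 16.
Area = 12 × 16 = 192.

192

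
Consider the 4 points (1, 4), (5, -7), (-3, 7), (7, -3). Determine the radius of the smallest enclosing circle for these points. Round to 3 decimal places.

8.062

A smallest enclosing disk is always determined by at most three of the input points on its boundary.
The farthest pair is (5, -7)–(-3, 7) with squared distance 260. The circle on this segment as diameter has centre (1, 0) and r² = 260/4 = 65.
Check (1, 4): distance² to centre = 16 ≤ 65, so it lies inside.
All remaining points lie in this disk, and no smaller disk contains both endpoints, so this is the minimum enclosing circle.
r = √65 ≈ 8.062.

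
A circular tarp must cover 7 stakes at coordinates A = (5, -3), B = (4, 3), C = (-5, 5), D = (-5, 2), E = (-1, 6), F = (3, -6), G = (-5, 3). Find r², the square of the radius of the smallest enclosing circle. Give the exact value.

46.25

A smallest enclosing disk is always determined by at most three of the input points on its boundary.
The farthest pair is C–F with squared distance 185. The circle on this segment as diameter has centre (-1, -0.5) and r² = 185/4 = 46.25.
Check A: distance² to centre = 42.25 ≤ 46.25, so it lies inside.
All remaining points lie in this disk, and no smaller disk contains both endpoints, so this is the minimum enclosing circle.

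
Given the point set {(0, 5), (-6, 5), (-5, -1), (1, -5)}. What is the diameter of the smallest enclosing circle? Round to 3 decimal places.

12.207

A smallest enclosing disk is always determined by at most three of the input points on its boundary.
The farthest pair is (-6, 5)–(1, -5) with squared distance 149. The circle on this segment as diameter has centre (-2.5, 0) and r² = 149/4 = 37.25.
Check (0, 5): distance² to centre = 31.25 ≤ 37.25, so it lies inside.
All remaining points lie in this disk, and no smaller disk contains both endpoints, so this is the minimum enclosing circle.
Diameter = 2r = 2√(37.25) ≈ 12.207.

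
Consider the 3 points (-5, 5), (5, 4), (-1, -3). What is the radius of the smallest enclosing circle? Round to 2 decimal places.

Call the three points A, B, C in the order given.
Side lengths²: AB² = 101, AC² = 80, BC² = 85.
Since AB² = 101 < 85 + 80 = 165, the triangle is acute, so the smallest enclosing circle is the circumcircle.
Circumcentre = (-4/19, 91/38), r² = 42925/1444.
r = √(42925/1444) ≈ 5.45.

5.45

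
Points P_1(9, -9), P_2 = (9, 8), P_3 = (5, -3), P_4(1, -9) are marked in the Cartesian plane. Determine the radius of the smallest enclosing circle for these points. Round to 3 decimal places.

The minimum enclosing circle of a finite set is fixed by two of the points (as a diameter) or three (as a circumcircle).
The farthest pair is P_2–P_4 with squared distance 353. The circle on this segment as diameter has centre (5, -0.5) and r² = 353/4 = 88.25.
Check P_1: distance² to centre = 88.25 ≤ 88.25, so it lies inside.
All remaining points lie in this disk, and no smaller disk contains both endpoints, so this is the minimum enclosing circle.
r = √(88.25) ≈ 9.394.

9.394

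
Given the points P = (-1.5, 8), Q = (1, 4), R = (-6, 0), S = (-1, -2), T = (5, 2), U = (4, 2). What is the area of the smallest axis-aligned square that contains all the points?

The bounding box has width 11 and height 10.
An axis-aligned square enclosing the set must have side ≥ max(width, height).
So the minimum side is max(11, 10) = 11.
Area = 11² = 121.

121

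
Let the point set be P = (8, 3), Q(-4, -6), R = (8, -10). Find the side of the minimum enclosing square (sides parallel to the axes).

13

The bounding box has width 12 and height 13.
An axis-aligned square enclosing the set must have side ≥ max(width, height).
So the minimum side is max(12, 13) = 13.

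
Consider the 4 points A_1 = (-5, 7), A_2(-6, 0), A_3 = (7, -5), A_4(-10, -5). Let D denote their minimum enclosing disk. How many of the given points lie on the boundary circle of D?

The minimum enclosing circle is determined by three boundary points: A_1, A_3, A_4.
Their circumcentre is (-1.5, -1.5) with r² = 84.5.
The farthest remaining point A_2 is at distance² 22.5 ≤ 84.5.
The points at distance exactly r from the centre are A_1, A_3, A_4 — 3 points.

3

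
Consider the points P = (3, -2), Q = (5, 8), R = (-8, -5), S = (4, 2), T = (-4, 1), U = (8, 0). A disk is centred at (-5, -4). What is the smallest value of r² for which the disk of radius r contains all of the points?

The required radius is the distance from (-5, -4) to the farthest point.
Squared distances: 68, 244, 10, 117, 26, 185.
Maximum is 244, attained at Q.

244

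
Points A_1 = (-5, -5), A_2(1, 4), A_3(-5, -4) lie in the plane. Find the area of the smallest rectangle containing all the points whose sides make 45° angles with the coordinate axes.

22.5

In coordinates u = x + y, v = x − y the rectangle is axis-aligned; the map (x,y)→(u,v) scales areas by 2.
u-values: -10, 5, -9; range = 5 − (-10) = 15.
v-values: 0, -3, -1; range = 0 − (-3) = 3.
Area = (15 × 3) / 2 = 22.5.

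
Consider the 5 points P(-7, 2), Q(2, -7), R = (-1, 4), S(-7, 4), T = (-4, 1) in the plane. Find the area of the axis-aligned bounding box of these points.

x ranges over [-7, 2], width 9.
y ranges over [-7, 4], height 11.
Area = 9 × 11 = 99.

99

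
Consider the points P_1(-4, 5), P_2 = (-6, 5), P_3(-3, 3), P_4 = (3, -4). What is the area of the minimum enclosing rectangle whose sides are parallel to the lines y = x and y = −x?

18

In coordinates u = x + y, v = x − y the rectangle is axis-aligned; the map (x,y)→(u,v) scales areas by 2.
u-values: 1, -1, 0, -1; range = 1 − (-1) = 2.
v-values: -9, -11, -6, 7; range = 7 − (-11) = 18.
Area = (2 × 18) / 2 = 18.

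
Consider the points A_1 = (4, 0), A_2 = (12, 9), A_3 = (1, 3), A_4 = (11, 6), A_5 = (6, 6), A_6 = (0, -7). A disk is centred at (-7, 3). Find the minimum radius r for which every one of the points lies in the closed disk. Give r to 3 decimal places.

The required radius is the distance from (-7, 3) to the farthest point.
Squared distances: 130, 397, 64, 333, 178, 149.
Maximum is 397, attained at A_2.
r = √397 ≈ 19.925.

19.925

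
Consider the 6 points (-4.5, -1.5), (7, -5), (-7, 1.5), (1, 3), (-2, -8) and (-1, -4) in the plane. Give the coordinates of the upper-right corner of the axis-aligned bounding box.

(7, 3)

x-range [-7, 7], y-range [-8, 3].
The upper-right corner is (7, 3).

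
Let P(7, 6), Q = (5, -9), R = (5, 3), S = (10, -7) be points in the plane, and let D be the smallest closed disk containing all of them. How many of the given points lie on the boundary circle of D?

By Welzl's lemma the MEC is supported by two points (diametrically opposite) or three points (on a circumcircle).
The farthest pair is P–Q with squared distance 229. The circle on this segment as diameter has centre (6, -1.5) and r² = 229/4 = 57.25.
Check R: distance² to centre = 21.25 ≤ 57.25, so it lies inside.
All remaining points lie in this disk, and no smaller disk contains both endpoints, so this is the minimum enclosing circle.
The points at distance exactly r from the centre are P, Q — 2 points.

2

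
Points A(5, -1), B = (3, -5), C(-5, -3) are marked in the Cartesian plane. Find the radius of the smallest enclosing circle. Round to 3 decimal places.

Side lengths²: AB² = 20, AC² = 104, BC² = 68.
Since AC² = 104 ≥ 68 + 20 = 88, the angle opposite AC is not acute, so the smallest enclosing circle has AC as diameter.
Centre = midpoint of AC = (0, -2), r² = 104/4 = 26.
r = √26 ≈ 5.099.

5.099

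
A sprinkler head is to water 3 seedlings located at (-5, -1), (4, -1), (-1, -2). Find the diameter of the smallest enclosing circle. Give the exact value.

9

Call the three points A, B, C in the order given.
Side lengths²: AB² = 81, AC² = 17, BC² = 26.
Since AB² = 81 ≥ 26 + 17 = 43, the angle opposite AB is not acute, so the smallest enclosing circle has AB as diameter.
Centre = midpoint of AB = (-0.5, -1), r² = 81/4 = 20.25.
Diameter = 2r = 2√(20.25) = 9.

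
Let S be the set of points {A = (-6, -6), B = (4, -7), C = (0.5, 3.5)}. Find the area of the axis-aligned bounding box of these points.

x ranges over [-6, 4], width 10.
y ranges over [-7, 3.5], height 10.5.
Area = 10 × 10.5 = 105.

105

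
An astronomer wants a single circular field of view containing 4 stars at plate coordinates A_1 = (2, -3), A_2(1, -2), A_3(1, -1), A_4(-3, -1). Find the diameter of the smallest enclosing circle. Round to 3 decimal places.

The farthest pair is A_1–A_4 with squared distance 29. The circle on this segment as diameter has centre (-0.5, -2) and r² = 29/4 = 7.25.
Check A_2: distance² to centre = 2.25 ≤ 7.25, so it lies inside.
All remaining points lie in this disk, and no smaller disk contains both endpoints, so this is the minimum enclosing circle.
Diameter = 2r = 2√(7.25) ≈ 5.385.

5.385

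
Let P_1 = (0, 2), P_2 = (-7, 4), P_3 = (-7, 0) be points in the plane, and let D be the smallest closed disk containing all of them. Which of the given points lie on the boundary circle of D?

P_1, P_2, P_3

Side lengths²: P_1P_2² = 53, P_1P_3² = 53, P_2P_3² = 16.
Since P_1P_3² = 53 < 53 + 16 = 69, the triangle is acute, so the smallest enclosing circle is the circumcircle.
Circumcentre = (-53/14, 2), r² = 2809/196.
The points at distance exactly r from the centre are P_1, P_2, P_3 — 3 points.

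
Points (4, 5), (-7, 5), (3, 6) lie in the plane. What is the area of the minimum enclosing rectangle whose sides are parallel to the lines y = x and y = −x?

60.5

In coordinates u = x + y, v = x − y the rectangle is axis-aligned; the map (x,y)→(u,v) scales areas by 2.
u-values: 9, -2, 9; range = 9 − (-2) = 11.
v-values: -1, -12, -3; range = -1 − (-12) = 11.
Area = (11 × 11) / 2 = 60.5.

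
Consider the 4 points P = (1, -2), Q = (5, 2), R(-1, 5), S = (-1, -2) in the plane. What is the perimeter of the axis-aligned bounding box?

Width = max x − min x = 5 − (-1) = 6.
Height = max y − min y = 5 − (-2) = 7.
Perimeter = 2(6 + 7) = 26.

26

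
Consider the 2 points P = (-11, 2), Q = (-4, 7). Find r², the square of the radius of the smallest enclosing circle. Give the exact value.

18.5

The smallest circle enclosing two points has them as diameter endpoints.
Centre = midpoint = (-7.5, 4.5); r² = |PQ|²/4 = 74/4 = 18.5.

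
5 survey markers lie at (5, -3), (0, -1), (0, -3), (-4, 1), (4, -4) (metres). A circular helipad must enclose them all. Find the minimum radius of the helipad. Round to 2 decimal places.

4.92

A smallest enclosing disk is always determined by at most three of the input points on its boundary.
The farthest pair is (5, -3)–(-4, 1) with squared distance 97. The circle on this segment as diameter has centre (0.5, -1) and r² = 97/4 = 24.25.
Check (0, -1): distance² to centre = 0.25 ≤ 24.25, so it lies inside.
All remaining points lie in this disk, and no smaller disk contains both endpoints, so this is the minimum enclosing circle.
r = √(24.25) ≈ 4.92.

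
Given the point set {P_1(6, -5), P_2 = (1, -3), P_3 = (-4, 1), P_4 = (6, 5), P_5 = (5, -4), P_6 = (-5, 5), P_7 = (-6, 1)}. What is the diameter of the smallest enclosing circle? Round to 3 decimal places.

14.866

The minimum enclosing circle of a finite set is fixed by two of the points (as a diameter) or three (as a circumcircle).
The farthest pair is P_1–P_6 with squared distance 221. The circle on this segment as diameter has centre (0.5, 0) and r² = 221/4 = 55.25.
Check P_2: distance² to centre = 9.25 ≤ 55.25, so it lies inside.
All remaining points lie in this disk, and no smaller disk contains both endpoints, so this is the minimum enclosing circle.
Diameter = 2r = 2√(55.25) ≈ 14.866.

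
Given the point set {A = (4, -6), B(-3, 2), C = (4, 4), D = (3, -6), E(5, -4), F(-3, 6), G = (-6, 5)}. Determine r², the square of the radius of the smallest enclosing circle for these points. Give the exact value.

55.25

The minimum enclosing circle of a finite set is fixed by two of the points (as a diameter) or three (as a circumcircle).
The farthest pair is A–G with squared distance 221. The circle on this segment as diameter has centre (-1, -0.5) and r² = 221/4 = 55.25.
Check B: distance² to centre = 10.25 ≤ 55.25, so it lies inside.
All remaining points lie in this disk, and no smaller disk contains both endpoints, so this is the minimum enclosing circle.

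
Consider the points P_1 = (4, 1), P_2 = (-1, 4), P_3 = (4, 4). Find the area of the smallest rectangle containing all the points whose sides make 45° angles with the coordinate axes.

20

In coordinates u = x + y, v = x − y the rectangle is axis-aligned; the map (x,y)→(u,v) scales areas by 2.
u-values: 5, 3, 8; range = 8 − 3 = 5.
v-values: 3, -5, 0; range = 3 − (-5) = 8.
Area = (5 × 8) / 2 = 20.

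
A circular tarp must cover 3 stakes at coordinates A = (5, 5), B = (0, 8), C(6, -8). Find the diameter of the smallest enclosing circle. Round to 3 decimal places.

17.088

Side lengths²: AB² = 34, AC² = 170, BC² = 292.
Since BC² = 292 ≥ 170 + 34 = 204, the angle opposite BC is not acute, so the smallest enclosing circle has BC as diameter.
Centre = midpoint of BC = (3, 0), r² = 292/4 = 73.
Diameter = 2r = 2√73 ≈ 17.088.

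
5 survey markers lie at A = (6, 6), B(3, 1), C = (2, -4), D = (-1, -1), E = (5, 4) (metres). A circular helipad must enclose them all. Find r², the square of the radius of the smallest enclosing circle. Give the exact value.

By Welzl's lemma the MEC is supported by two points (diametrically opposite) or three points (on a circumcircle).
The farthest pair is A–C with squared distance 116. The circle on this segment as diameter has centre (4, 1) and r² = 116/4 = 29.
Check B: distance² to centre = 1 ≤ 29, so it lies inside.
All remaining points lie in this disk, and no smaller disk contains both endpoints, so this is the minimum enclosing circle.

29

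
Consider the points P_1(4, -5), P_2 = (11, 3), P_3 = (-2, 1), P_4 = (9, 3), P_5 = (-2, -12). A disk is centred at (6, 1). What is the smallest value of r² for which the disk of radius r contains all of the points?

233

The required radius is the distance from (6, 1) to the farthest point.
Squared distances: 40, 29, 64, 13, 233.
Maximum is 233, attained at P_5.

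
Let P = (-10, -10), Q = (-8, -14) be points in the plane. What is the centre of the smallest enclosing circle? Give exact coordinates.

The smallest circle enclosing two points has them as diameter endpoints.
Centre = midpoint = (-9, -12); r² = |PQ|²/4 = 20/4 = 5.
Centre = (-9, -12).

(-9, -12)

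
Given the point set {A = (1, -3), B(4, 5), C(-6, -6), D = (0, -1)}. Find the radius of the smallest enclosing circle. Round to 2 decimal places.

The minimum enclosing circle of a finite set is fixed by two of the points (as a diameter) or three (as a circumcircle).
The farthest pair is B–C with squared distance 221. The circle on this segment as diameter has centre (-1, -0.5) and r² = 221/4 = 55.25.
Check A: distance² to centre = 10.25 ≤ 55.25, so it lies inside.
All remaining points lie in this disk, and no smaller disk contains both endpoints, so this is the minimum enclosing circle.
r = √(55.25) ≈ 7.43.

7.43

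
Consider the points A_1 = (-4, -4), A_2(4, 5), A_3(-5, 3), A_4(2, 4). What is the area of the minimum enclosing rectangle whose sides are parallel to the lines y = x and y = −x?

In coordinates u = x + y, v = x − y the rectangle is axis-aligned; the map (x,y)→(u,v) scales areas by 2.
u-values: -8, 9, -2, 6; range = 9 − (-8) = 17.
v-values: 0, -1, -8, -2; range = 0 − (-8) = 8.
Area = (17 × 8) / 2 = 68.

68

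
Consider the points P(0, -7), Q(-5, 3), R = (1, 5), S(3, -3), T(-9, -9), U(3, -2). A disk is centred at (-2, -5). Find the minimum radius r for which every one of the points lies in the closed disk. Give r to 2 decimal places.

The required radius is the distance from (-2, -5) to the farthest point.
Squared distances: 8, 73, 109, 29, 65, 34.
Maximum is 109, attained at R.
r = √109 ≈ 10.44.

10.44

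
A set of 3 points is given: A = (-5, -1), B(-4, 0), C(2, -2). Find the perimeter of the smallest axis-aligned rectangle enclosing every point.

Width = max x − min x = 2 − (-5) = 7.
Height = max y − min y = 0 − (-2) = 2.
Perimeter = 2(7 + 2) = 18.

18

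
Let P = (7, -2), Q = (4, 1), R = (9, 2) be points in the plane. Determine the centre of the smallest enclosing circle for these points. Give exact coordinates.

(20/3, 2/3)

Side lengths²: PQ² = 18, PR² = 20, QR² = 26.
Since QR² = 26 < 20 + 18 = 38, the triangle is acute, so the smallest enclosing circle is the circumcircle.
Circumcentre = (20/3, 2/3), r² = 65/9.
Centre = (20/3, 2/3).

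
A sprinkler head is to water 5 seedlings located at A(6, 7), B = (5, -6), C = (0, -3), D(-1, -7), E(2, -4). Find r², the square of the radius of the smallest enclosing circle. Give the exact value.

The minimum enclosing circle of a finite set is fixed by two of the points (as a diameter) or three (as a circumcircle).
The farthest pair is A–D with squared distance 245. The circle on this segment as diameter has centre (2.5, 0) and r² = 245/4 = 61.25.
Check B: distance² to centre = 42.25 ≤ 61.25, so it lies inside.
All remaining points lie in this disk, and no smaller disk contains both endpoints, so this is the minimum enclosing circle.

61.25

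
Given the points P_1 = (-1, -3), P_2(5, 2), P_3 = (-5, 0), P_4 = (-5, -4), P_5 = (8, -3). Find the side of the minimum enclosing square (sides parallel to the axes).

13

The bounding box has width 13 and height 6.
An axis-aligned square enclosing the set must have side ≥ max(width, height).
So the minimum side is max(13, 6) = 13.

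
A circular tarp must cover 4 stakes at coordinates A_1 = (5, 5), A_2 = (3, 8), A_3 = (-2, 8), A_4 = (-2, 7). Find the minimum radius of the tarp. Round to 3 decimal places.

3.808

A smallest enclosing disk is always determined by at most three of the input points on its boundary.
The farthest pair is A_1–A_3 with squared distance 58. The circle on this segment as diameter has centre (1.5, 6.5) and r² = 58/4 = 14.5.
Check A_2: distance² to centre = 4.5 ≤ 14.5, so it lies inside.
All remaining points lie in this disk, and no smaller disk contains both endpoints, so this is the minimum enclosing circle.
r = √(14.5) ≈ 3.808.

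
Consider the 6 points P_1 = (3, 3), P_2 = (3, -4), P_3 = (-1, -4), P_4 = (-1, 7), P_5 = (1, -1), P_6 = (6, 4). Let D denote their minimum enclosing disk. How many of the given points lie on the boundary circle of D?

3

By Welzl's lemma the MEC is supported by two points (diametrically opposite) or three points (on a circumcircle).
The farthest pair is P_2–P_4 with squared distance 137. The circle on this segment as diameter has centre (1, 1.5) and r² = 137/4 = 34.25.
Check P_1: distance² to centre = 6.25 ≤ 34.25, so it lies inside.
All remaining points lie in this disk, and no smaller disk contains both endpoints, so this is the minimum enclosing circle.
The points at distance exactly r from the centre are P_2, P_3, P_4 — 3 points.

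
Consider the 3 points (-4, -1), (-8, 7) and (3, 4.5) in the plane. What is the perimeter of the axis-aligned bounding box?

Width = max x − min x = 3 − (-8) = 11.
Height = max y − min y = 7 − (-1) = 8.
Perimeter = 2(11 + 8) = 38.

38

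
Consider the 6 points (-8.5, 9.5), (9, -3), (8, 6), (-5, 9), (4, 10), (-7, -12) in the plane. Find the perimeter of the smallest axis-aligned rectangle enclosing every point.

Width = max x − min x = 9 − (-8.5) = 17.5.
Height = max y − min y = 10 − (-12) = 22.
Perimeter = 2(17.5 + 22) = 79.

79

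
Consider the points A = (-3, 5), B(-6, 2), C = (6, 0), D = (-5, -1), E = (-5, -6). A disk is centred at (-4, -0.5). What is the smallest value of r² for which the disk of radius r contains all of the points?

The required radius is the distance from (-4, -0.5) to the farthest point.
Squared distances: 31.25, 10.25, 100.25, 1.25, 31.25.
Maximum is 100.25, attained at C.

100.25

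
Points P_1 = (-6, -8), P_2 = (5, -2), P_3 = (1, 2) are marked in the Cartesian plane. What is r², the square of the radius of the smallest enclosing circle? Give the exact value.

23393/578

Side lengths²: P_1P_2² = 157, P_1P_3² = 149, P_2P_3² = 32.
Since P_1P_2² = 157 < 149 + 32 = 181, the triangle is acute, so the smallest enclosing circle is the circumcircle.
Circumcentre = (-35/34, -137/34), r² = 23393/578.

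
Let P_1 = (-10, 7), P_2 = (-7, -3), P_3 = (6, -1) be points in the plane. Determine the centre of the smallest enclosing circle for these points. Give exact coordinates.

(-2, 3)

Side lengths²: P_1P_2² = 109, P_1P_3² = 320, P_2P_3² = 173.
Since P_1P_3² = 320 ≥ 173 + 109 = 282, the angle opposite P_1P_3 is not acute, so the smallest enclosing circle has P_1P_3 as diameter.
Centre = midpoint of P_1P_3 = (-2, 3), r² = 320/4 = 80.
Centre = (-2, 3).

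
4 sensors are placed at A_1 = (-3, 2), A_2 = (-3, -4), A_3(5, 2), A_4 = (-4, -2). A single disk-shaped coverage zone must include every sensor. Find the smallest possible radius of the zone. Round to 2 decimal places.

5.01

By Welzl's lemma the MEC is supported by two points (diametrically opposite) or three points (on a circumcircle).
The minimum enclosing circle is determined by three boundary points: A_2, A_3, A_4.
Their circumcentre is (19/22, -9/11) with r² = 12125/484.
The farthest remaining point A_1 is at distance² 11069/484 ≤ 12125/484.
r = √(12125/484) ≈ 5.01.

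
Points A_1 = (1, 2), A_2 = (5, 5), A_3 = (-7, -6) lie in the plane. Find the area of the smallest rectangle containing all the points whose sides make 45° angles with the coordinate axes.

11.5

In coordinates u = x + y, v = x − y the rectangle is axis-aligned; the map (x,y)→(u,v) scales areas by 2.
u-values: 3, 10, -13; range = 10 − (-13) = 23.
v-values: -1, 0, -1; range = 0 − (-1) = 1.
Area = (23 × 1) / 2 = 11.5.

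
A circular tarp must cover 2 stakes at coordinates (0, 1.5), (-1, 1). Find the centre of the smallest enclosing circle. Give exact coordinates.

(-0.5, 1.25)

The smallest circle enclosing two points has them as diameter endpoints.
Centre = midpoint = (-0.5, 1.25); r² = |(0, 1.5)−(-1, 1)|²/4 = 1.25/4 = 0.3125.
Centre = (-0.5, 1.25).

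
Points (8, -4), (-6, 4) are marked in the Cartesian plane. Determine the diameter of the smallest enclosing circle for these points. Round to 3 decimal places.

16.125

The smallest circle enclosing two points has them as diameter endpoints.
Centre = midpoint = (1, 0); r² = |(8, -4)−(-6, 4)|²/4 = 260/4 = 65.
Diameter = 2r = 2√65 ≈ 16.125.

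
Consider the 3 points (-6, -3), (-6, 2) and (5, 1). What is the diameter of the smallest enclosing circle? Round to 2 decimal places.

Call the three points A, B, C in the order given.
Side lengths²: AB² = 25, AC² = 137, BC² = 122.
Since AC² = 137 < 122 + 25 = 147, the triangle is acute, so the smallest enclosing circle is the circumcircle.
Circumcentre = (-15/22, -0.5), r² = 8357/242.
Diameter = 2r = 2√(8357/242) ≈ 11.75.

11.75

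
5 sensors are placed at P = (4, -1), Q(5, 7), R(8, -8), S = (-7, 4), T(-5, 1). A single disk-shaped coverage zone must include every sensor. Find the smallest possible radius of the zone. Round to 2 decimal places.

A smallest enclosing disk is always determined by at most three of the input points on its boundary.
The minimum enclosing circle is determined by three boundary points: Q, R, S.
Their circumcentre is (11/14, -23/14) with r² = 9061/98.
The farthest remaining point T is at distance² 3965/98 ≤ 9061/98.
r = √(9061/98) ≈ 9.62.

9.62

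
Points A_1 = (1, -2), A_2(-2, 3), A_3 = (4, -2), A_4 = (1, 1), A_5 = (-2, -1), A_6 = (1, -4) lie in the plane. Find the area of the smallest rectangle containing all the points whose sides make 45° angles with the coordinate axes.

27.5

In coordinates u = x + y, v = x − y the rectangle is axis-aligned; the map (x,y)→(u,v) scales areas by 2.
u-values: -1, 1, 2, 2, -3, -3; range = 2 − (-3) = 5.
v-values: 3, -5, 6, 0, -1, 5; range = 6 − (-5) = 11.
Area = (5 × 11) / 2 = 27.5.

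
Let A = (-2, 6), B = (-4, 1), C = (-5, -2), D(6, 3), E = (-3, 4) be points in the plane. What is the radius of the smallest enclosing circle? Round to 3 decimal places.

A smallest enclosing disk is always determined by at most three of the input points on its boundary.
The farthest pair is C–D with squared distance 146. The circle on this segment as diameter has centre (0.5, 0.5) and r² = 146/4 = 36.5.
Check A: distance² to centre = 36.5 ≤ 36.5, so it lies inside.
All remaining points lie in this disk, and no smaller disk contains both endpoints, so this is the minimum enclosing circle.
r = √(36.5) ≈ 6.042.

6.042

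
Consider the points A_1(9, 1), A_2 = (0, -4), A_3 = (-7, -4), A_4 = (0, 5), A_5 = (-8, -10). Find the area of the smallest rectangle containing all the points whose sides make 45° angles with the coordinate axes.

182

In coordinates u = x + y, v = x − y the rectangle is axis-aligned; the map (x,y)→(u,v) scales areas by 2.
u-values: 10, -4, -11, 5, -18; range = 10 − (-18) = 28.
v-values: 8, 4, -3, -5, 2; range = 8 − (-5) = 13.
Area = (28 × 13) / 2 = 182.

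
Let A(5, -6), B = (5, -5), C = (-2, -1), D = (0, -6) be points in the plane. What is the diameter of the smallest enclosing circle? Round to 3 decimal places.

A smallest enclosing disk is always determined by at most three of the input points on its boundary.
The farthest pair is A–C with squared distance 74. The circle on this segment as diameter has centre (1.5, -3.5) and r² = 74/4 = 18.5.
Check B: distance² to centre = 14.5 ≤ 18.5, so it lies inside.
All remaining points lie in this disk, and no smaller disk contains both endpoints, so this is the minimum enclosing circle.
Diameter = 2r = 2√(18.5) ≈ 8.602.

8.602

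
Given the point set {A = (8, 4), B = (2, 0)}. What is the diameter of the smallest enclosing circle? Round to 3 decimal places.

7.211

The smallest circle enclosing two points has them as diameter endpoints.
Centre = midpoint = (5, 2); r² = |AB|²/4 = 52/4 = 13.
Diameter = 2r = 2√13 ≈ 7.211.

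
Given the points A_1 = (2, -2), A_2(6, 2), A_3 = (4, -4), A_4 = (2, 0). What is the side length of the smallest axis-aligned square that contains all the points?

6

The bounding box has width 4 and height 6.
An axis-aligned square enclosing the set must have side ≥ max(width, height).
So the minimum side is max(4, 6) = 6.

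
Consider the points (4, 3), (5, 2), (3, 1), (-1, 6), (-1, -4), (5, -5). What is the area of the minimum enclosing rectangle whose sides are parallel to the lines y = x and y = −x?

102

In coordinates u = x + y, v = x − y the rectangle is axis-aligned; the map (x,y)→(u,v) scales areas by 2.
u-values: 7, 7, 4, 5, -5, 0; range = 7 − (-5) = 12.
v-values: 1, 3, 2, -7, 3, 10; range = 10 − (-7) = 17.
Area = (12 × 17) / 2 = 102.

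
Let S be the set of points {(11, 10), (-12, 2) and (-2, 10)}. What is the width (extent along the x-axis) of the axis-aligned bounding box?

max x = 11, min x = -12, so width = 23.

23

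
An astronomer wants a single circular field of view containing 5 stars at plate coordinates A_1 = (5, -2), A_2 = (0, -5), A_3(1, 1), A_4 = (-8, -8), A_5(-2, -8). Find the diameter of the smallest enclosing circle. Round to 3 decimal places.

14.318

By Welzl's lemma the MEC is supported by two points (diametrically opposite) or three points (on a circumcircle).
The farthest pair is A_1–A_4 with squared distance 205. The circle on this segment as diameter has centre (-1.5, -5) and r² = 205/4 = 51.25.
Check A_2: distance² to centre = 2.25 ≤ 51.25, so it lies inside.
All remaining points lie in this disk, and no smaller disk contains both endpoints, so this is the minimum enclosing circle.
Diameter = 2r = 2√(51.25) ≈ 14.318.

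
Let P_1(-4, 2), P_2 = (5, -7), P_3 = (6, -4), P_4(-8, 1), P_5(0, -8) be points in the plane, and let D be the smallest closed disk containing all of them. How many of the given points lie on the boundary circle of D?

2

The farthest pair is P_2–P_4 with squared distance 233. The circle on this segment as diameter has centre (-1.5, -3) and r² = 233/4 = 58.25.
Check P_1: distance² to centre = 31.25 ≤ 58.25, so it lies inside.
All remaining points lie in this disk, and no smaller disk contains both endpoints, so this is the minimum enclosing circle.
The points at distance exactly r from the centre are P_2, P_4 — 2 points.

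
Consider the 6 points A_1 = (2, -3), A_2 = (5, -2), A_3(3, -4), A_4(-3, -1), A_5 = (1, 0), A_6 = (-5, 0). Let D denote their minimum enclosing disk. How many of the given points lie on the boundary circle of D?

2

The minimum enclosing circle of a finite set is fixed by two of the points (as a diameter) or three (as a circumcircle).
The farthest pair is A_2–A_6 with squared distance 104. The circle on this segment as diameter has centre (0, -1) and r² = 104/4 = 26.
Check A_1: distance² to centre = 8 ≤ 26, so it lies inside.
All remaining points lie in this disk, and no smaller disk contains both endpoints, so this is the minimum enclosing circle.
The points at distance exactly r from the centre are A_2, A_6 — 2 points.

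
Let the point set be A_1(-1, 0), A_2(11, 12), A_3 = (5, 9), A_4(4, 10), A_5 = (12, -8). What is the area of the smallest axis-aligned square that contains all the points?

The bounding box has width 13 and height 20.
An axis-aligned square enclosing the set must have side ≥ max(width, height).
So the minimum side is max(13, 20) = 20.
Area = 20² = 400.

400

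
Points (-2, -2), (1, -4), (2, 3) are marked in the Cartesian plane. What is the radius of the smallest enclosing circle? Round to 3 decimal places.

Call the three points A, B, C in the order given.
Side lengths²: AB² = 13, AC² = 41, BC² = 50.
Since BC² = 50 < 41 + 13 = 54, the triangle is acute, so the smallest enclosing circle is the circumcircle.
Circumcentre = (55/46, -21/46), r² = 13325/1058.
r = √(13325/1058) ≈ 3.549.

3.549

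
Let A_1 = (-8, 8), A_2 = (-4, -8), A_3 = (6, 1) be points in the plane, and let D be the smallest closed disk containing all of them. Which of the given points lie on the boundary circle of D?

A_1, A_2, A_3

Side lengths²: A_1A_2² = 272, A_1A_3² = 245, A_2A_3² = 181.
Since A_1A_2² = 272 < 245 + 181 = 426, the triangle is acute, so the smallest enclosing circle is the circumcircle.
Circumcentre = (-20/7, 11/14), r² = 15385/196.
The points at distance exactly r from the centre are A_1, A_2, A_3 — 3 points.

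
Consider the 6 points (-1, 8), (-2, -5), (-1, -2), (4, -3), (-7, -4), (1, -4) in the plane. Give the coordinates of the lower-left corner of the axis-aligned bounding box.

(-7, -5)

x-range [-7, 4], y-range [-5, 8].
The lower-left corner is (-7, -5).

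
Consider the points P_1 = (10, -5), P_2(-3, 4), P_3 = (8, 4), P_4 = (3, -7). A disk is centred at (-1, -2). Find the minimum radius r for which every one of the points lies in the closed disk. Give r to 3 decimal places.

11.402

The required radius is the distance from (-1, -2) to the farthest point.
Squared distances: 130, 40, 117, 41.
Maximum is 130, attained at P_1.
r = √130 ≈ 11.402.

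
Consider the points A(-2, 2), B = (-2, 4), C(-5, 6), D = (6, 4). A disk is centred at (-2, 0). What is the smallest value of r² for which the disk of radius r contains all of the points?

The required radius is the distance from (-2, 0) to the farthest point.
Squared distances: 4, 16, 45, 80.
Maximum is 80, attained at D.

80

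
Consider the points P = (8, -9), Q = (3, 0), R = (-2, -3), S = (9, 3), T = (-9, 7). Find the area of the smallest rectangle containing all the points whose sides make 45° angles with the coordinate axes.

In coordinates u = x + y, v = x − y the rectangle is axis-aligned; the map (x,y)→(u,v) scales areas by 2.
u-values: -1, 3, -5, 12, -2; range = 12 − (-5) = 17.
v-values: 17, 3, 1, 6, -16; range = 17 − (-16) = 33.
Area = (17 × 33) / 2 = 280.5.

280.5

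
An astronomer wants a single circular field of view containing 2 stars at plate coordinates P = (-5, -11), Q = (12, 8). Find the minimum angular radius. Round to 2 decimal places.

The smallest circle enclosing two points has them as diameter endpoints.
Centre = midpoint = (3.5, -1.5); r² = |PQ|²/4 = 650/4 = 162.5.
r = √(162.5) ≈ 12.75.

12.75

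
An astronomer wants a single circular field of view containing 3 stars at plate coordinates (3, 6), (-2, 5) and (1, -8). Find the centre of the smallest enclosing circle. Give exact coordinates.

(61/34, -33/34)

Call the three points A, B, C in the order given.
Side lengths²: AB² = 26, AC² = 200, BC² = 178.
Since AC² = 200 < 178 + 26 = 204, the triangle is acute, so the smallest enclosing circle is the circumcircle.
Circumcentre = (61/34, -33/34), r² = 28925/578.
Centre = (61/34, -33/34).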